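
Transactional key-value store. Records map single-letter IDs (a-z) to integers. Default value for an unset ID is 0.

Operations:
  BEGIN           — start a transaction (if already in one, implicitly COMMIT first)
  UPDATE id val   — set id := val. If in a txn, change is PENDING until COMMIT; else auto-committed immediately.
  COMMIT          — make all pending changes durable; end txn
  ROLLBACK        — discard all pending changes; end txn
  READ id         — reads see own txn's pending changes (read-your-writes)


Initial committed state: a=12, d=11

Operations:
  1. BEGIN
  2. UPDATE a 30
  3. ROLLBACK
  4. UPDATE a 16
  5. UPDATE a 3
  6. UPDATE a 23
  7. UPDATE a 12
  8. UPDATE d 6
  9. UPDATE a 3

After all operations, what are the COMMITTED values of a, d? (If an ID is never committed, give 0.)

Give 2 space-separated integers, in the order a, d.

Initial committed: {a=12, d=11}
Op 1: BEGIN: in_txn=True, pending={}
Op 2: UPDATE a=30 (pending; pending now {a=30})
Op 3: ROLLBACK: discarded pending ['a']; in_txn=False
Op 4: UPDATE a=16 (auto-commit; committed a=16)
Op 5: UPDATE a=3 (auto-commit; committed a=3)
Op 6: UPDATE a=23 (auto-commit; committed a=23)
Op 7: UPDATE a=12 (auto-commit; committed a=12)
Op 8: UPDATE d=6 (auto-commit; committed d=6)
Op 9: UPDATE a=3 (auto-commit; committed a=3)
Final committed: {a=3, d=6}

Answer: 3 6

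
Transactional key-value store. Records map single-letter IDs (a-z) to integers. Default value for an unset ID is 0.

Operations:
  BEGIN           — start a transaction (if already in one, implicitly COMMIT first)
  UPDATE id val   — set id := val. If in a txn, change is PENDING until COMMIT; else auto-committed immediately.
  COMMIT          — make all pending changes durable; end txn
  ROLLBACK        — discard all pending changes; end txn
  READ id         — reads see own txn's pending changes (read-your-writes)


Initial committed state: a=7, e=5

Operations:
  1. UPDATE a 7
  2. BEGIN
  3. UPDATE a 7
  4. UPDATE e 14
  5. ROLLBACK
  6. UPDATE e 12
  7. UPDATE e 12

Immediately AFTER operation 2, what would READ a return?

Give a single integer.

Initial committed: {a=7, e=5}
Op 1: UPDATE a=7 (auto-commit; committed a=7)
Op 2: BEGIN: in_txn=True, pending={}
After op 2: visible(a) = 7 (pending={}, committed={a=7, e=5})

Answer: 7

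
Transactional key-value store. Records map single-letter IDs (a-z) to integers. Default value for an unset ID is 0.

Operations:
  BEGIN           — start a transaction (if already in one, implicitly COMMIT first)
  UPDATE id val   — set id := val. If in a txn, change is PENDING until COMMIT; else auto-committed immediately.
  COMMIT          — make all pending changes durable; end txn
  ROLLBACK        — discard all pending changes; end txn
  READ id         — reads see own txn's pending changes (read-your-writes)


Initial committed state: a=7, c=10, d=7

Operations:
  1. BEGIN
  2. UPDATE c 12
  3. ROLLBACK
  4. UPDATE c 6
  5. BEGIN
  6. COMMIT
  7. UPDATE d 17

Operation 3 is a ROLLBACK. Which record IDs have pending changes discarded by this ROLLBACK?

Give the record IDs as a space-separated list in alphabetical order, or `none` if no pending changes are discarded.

Answer: c

Derivation:
Initial committed: {a=7, c=10, d=7}
Op 1: BEGIN: in_txn=True, pending={}
Op 2: UPDATE c=12 (pending; pending now {c=12})
Op 3: ROLLBACK: discarded pending ['c']; in_txn=False
Op 4: UPDATE c=6 (auto-commit; committed c=6)
Op 5: BEGIN: in_txn=True, pending={}
Op 6: COMMIT: merged [] into committed; committed now {a=7, c=6, d=7}
Op 7: UPDATE d=17 (auto-commit; committed d=17)
ROLLBACK at op 3 discards: ['c']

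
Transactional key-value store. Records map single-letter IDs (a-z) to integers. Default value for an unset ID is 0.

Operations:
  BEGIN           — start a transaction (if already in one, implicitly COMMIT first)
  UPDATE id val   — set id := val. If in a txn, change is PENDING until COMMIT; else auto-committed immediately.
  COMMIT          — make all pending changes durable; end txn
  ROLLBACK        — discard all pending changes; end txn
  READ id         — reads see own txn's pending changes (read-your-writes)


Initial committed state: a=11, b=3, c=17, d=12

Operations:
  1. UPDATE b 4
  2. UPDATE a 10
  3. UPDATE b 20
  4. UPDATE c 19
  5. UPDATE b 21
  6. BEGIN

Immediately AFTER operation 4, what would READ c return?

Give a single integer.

Answer: 19

Derivation:
Initial committed: {a=11, b=3, c=17, d=12}
Op 1: UPDATE b=4 (auto-commit; committed b=4)
Op 2: UPDATE a=10 (auto-commit; committed a=10)
Op 3: UPDATE b=20 (auto-commit; committed b=20)
Op 4: UPDATE c=19 (auto-commit; committed c=19)
After op 4: visible(c) = 19 (pending={}, committed={a=10, b=20, c=19, d=12})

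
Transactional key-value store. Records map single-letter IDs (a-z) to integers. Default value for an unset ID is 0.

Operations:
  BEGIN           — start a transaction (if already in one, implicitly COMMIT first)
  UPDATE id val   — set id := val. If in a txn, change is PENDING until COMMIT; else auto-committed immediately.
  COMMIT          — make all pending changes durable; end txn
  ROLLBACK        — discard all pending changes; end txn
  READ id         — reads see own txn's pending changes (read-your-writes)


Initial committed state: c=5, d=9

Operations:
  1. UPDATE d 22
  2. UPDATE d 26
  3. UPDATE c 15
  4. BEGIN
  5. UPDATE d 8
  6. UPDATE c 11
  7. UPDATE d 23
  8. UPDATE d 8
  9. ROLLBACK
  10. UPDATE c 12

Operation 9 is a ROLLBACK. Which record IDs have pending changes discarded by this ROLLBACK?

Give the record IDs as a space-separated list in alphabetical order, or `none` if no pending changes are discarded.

Initial committed: {c=5, d=9}
Op 1: UPDATE d=22 (auto-commit; committed d=22)
Op 2: UPDATE d=26 (auto-commit; committed d=26)
Op 3: UPDATE c=15 (auto-commit; committed c=15)
Op 4: BEGIN: in_txn=True, pending={}
Op 5: UPDATE d=8 (pending; pending now {d=8})
Op 6: UPDATE c=11 (pending; pending now {c=11, d=8})
Op 7: UPDATE d=23 (pending; pending now {c=11, d=23})
Op 8: UPDATE d=8 (pending; pending now {c=11, d=8})
Op 9: ROLLBACK: discarded pending ['c', 'd']; in_txn=False
Op 10: UPDATE c=12 (auto-commit; committed c=12)
ROLLBACK at op 9 discards: ['c', 'd']

Answer: c d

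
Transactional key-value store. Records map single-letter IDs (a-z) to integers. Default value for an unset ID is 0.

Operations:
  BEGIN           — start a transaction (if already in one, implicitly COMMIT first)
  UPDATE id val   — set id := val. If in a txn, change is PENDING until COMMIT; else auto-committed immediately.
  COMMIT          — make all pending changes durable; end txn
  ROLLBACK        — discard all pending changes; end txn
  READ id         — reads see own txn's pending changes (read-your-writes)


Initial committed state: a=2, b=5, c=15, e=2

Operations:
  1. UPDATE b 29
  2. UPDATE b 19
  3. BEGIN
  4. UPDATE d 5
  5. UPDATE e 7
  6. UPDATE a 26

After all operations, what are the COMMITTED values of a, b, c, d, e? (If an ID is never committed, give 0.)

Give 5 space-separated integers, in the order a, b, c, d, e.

Answer: 2 19 15 0 2

Derivation:
Initial committed: {a=2, b=5, c=15, e=2}
Op 1: UPDATE b=29 (auto-commit; committed b=29)
Op 2: UPDATE b=19 (auto-commit; committed b=19)
Op 3: BEGIN: in_txn=True, pending={}
Op 4: UPDATE d=5 (pending; pending now {d=5})
Op 5: UPDATE e=7 (pending; pending now {d=5, e=7})
Op 6: UPDATE a=26 (pending; pending now {a=26, d=5, e=7})
Final committed: {a=2, b=19, c=15, e=2}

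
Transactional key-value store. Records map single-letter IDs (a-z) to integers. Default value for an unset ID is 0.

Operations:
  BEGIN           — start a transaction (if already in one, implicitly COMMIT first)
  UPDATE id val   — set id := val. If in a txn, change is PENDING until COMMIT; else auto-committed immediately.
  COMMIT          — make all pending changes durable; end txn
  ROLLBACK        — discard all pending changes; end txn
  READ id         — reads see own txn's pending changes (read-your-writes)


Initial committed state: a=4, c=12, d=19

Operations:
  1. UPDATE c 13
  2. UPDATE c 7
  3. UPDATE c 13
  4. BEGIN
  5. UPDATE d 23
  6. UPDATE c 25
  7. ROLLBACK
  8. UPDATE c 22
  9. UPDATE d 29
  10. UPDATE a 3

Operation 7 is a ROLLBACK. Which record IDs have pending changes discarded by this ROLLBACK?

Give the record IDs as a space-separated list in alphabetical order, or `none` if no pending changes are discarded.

Initial committed: {a=4, c=12, d=19}
Op 1: UPDATE c=13 (auto-commit; committed c=13)
Op 2: UPDATE c=7 (auto-commit; committed c=7)
Op 3: UPDATE c=13 (auto-commit; committed c=13)
Op 4: BEGIN: in_txn=True, pending={}
Op 5: UPDATE d=23 (pending; pending now {d=23})
Op 6: UPDATE c=25 (pending; pending now {c=25, d=23})
Op 7: ROLLBACK: discarded pending ['c', 'd']; in_txn=False
Op 8: UPDATE c=22 (auto-commit; committed c=22)
Op 9: UPDATE d=29 (auto-commit; committed d=29)
Op 10: UPDATE a=3 (auto-commit; committed a=3)
ROLLBACK at op 7 discards: ['c', 'd']

Answer: c d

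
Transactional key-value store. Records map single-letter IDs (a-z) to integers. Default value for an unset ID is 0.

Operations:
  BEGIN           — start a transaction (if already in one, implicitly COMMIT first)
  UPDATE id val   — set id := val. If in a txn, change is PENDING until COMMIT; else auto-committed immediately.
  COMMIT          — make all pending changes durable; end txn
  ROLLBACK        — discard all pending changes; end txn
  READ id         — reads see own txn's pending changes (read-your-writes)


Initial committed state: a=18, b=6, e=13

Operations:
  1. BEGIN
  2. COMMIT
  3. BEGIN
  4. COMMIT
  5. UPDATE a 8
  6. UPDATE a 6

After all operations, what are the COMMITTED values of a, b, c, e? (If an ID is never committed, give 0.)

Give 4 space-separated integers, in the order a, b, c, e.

Answer: 6 6 0 13

Derivation:
Initial committed: {a=18, b=6, e=13}
Op 1: BEGIN: in_txn=True, pending={}
Op 2: COMMIT: merged [] into committed; committed now {a=18, b=6, e=13}
Op 3: BEGIN: in_txn=True, pending={}
Op 4: COMMIT: merged [] into committed; committed now {a=18, b=6, e=13}
Op 5: UPDATE a=8 (auto-commit; committed a=8)
Op 6: UPDATE a=6 (auto-commit; committed a=6)
Final committed: {a=6, b=6, e=13}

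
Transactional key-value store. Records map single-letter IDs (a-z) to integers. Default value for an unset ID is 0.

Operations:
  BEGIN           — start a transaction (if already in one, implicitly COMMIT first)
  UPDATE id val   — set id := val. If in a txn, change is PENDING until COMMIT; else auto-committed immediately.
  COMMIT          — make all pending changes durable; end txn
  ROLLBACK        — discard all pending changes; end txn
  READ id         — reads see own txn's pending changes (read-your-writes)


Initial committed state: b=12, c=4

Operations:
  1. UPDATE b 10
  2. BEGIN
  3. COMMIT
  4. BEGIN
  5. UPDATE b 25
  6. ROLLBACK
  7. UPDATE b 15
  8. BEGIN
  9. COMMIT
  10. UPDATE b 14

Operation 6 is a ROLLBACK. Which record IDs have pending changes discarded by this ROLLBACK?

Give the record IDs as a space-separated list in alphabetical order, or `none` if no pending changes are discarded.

Answer: b

Derivation:
Initial committed: {b=12, c=4}
Op 1: UPDATE b=10 (auto-commit; committed b=10)
Op 2: BEGIN: in_txn=True, pending={}
Op 3: COMMIT: merged [] into committed; committed now {b=10, c=4}
Op 4: BEGIN: in_txn=True, pending={}
Op 5: UPDATE b=25 (pending; pending now {b=25})
Op 6: ROLLBACK: discarded pending ['b']; in_txn=False
Op 7: UPDATE b=15 (auto-commit; committed b=15)
Op 8: BEGIN: in_txn=True, pending={}
Op 9: COMMIT: merged [] into committed; committed now {b=15, c=4}
Op 10: UPDATE b=14 (auto-commit; committed b=14)
ROLLBACK at op 6 discards: ['b']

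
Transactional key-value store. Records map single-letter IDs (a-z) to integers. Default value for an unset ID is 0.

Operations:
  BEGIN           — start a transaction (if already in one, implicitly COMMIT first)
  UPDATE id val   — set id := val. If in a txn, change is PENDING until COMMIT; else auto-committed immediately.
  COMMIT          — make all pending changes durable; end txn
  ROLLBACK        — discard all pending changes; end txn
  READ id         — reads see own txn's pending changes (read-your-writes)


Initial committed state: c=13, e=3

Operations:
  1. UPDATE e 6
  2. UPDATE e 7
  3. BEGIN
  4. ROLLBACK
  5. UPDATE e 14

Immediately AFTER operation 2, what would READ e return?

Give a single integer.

Initial committed: {c=13, e=3}
Op 1: UPDATE e=6 (auto-commit; committed e=6)
Op 2: UPDATE e=7 (auto-commit; committed e=7)
After op 2: visible(e) = 7 (pending={}, committed={c=13, e=7})

Answer: 7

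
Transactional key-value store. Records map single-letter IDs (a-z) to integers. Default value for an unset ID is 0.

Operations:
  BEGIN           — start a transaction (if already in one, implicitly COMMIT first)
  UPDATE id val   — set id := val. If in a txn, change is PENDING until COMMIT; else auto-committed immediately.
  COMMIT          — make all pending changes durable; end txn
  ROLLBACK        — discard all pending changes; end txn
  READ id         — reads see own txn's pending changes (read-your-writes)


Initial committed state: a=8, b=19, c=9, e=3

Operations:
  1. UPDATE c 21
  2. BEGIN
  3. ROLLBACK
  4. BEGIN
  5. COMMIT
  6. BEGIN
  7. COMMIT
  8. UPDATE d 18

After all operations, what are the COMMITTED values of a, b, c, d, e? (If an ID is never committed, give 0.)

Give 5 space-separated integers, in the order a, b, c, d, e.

Answer: 8 19 21 18 3

Derivation:
Initial committed: {a=8, b=19, c=9, e=3}
Op 1: UPDATE c=21 (auto-commit; committed c=21)
Op 2: BEGIN: in_txn=True, pending={}
Op 3: ROLLBACK: discarded pending []; in_txn=False
Op 4: BEGIN: in_txn=True, pending={}
Op 5: COMMIT: merged [] into committed; committed now {a=8, b=19, c=21, e=3}
Op 6: BEGIN: in_txn=True, pending={}
Op 7: COMMIT: merged [] into committed; committed now {a=8, b=19, c=21, e=3}
Op 8: UPDATE d=18 (auto-commit; committed d=18)
Final committed: {a=8, b=19, c=21, d=18, e=3}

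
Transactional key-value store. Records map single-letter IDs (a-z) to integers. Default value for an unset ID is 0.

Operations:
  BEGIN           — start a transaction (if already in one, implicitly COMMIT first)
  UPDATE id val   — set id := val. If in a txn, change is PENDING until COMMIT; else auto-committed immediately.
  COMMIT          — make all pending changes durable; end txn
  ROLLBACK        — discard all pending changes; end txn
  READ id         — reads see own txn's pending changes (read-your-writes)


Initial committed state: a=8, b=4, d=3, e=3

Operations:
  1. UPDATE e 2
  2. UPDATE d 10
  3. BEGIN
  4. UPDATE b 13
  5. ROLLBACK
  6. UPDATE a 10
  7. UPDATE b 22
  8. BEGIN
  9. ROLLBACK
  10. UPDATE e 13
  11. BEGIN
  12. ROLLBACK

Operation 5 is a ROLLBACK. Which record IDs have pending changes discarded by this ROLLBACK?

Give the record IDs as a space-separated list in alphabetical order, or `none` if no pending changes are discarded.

Initial committed: {a=8, b=4, d=3, e=3}
Op 1: UPDATE e=2 (auto-commit; committed e=2)
Op 2: UPDATE d=10 (auto-commit; committed d=10)
Op 3: BEGIN: in_txn=True, pending={}
Op 4: UPDATE b=13 (pending; pending now {b=13})
Op 5: ROLLBACK: discarded pending ['b']; in_txn=False
Op 6: UPDATE a=10 (auto-commit; committed a=10)
Op 7: UPDATE b=22 (auto-commit; committed b=22)
Op 8: BEGIN: in_txn=True, pending={}
Op 9: ROLLBACK: discarded pending []; in_txn=False
Op 10: UPDATE e=13 (auto-commit; committed e=13)
Op 11: BEGIN: in_txn=True, pending={}
Op 12: ROLLBACK: discarded pending []; in_txn=False
ROLLBACK at op 5 discards: ['b']

Answer: b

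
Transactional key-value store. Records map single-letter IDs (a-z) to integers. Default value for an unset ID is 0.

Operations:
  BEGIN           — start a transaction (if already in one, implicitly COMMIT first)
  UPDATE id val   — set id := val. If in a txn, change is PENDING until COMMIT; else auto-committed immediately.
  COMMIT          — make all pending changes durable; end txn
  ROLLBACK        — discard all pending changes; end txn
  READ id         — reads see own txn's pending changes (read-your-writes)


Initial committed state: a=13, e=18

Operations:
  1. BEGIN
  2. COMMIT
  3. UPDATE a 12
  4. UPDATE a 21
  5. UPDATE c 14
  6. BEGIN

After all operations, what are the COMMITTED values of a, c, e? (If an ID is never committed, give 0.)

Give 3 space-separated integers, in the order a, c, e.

Answer: 21 14 18

Derivation:
Initial committed: {a=13, e=18}
Op 1: BEGIN: in_txn=True, pending={}
Op 2: COMMIT: merged [] into committed; committed now {a=13, e=18}
Op 3: UPDATE a=12 (auto-commit; committed a=12)
Op 4: UPDATE a=21 (auto-commit; committed a=21)
Op 5: UPDATE c=14 (auto-commit; committed c=14)
Op 6: BEGIN: in_txn=True, pending={}
Final committed: {a=21, c=14, e=18}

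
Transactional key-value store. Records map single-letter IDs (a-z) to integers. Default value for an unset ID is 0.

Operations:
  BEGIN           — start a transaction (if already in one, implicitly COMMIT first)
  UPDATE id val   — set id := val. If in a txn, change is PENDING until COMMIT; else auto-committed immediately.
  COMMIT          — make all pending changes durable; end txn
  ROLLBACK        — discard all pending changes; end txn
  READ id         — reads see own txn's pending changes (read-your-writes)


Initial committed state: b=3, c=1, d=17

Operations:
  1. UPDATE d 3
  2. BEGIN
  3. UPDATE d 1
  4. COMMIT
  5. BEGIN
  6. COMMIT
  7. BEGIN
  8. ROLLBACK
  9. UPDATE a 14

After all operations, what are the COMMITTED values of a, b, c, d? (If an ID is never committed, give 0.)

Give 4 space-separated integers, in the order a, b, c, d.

Initial committed: {b=3, c=1, d=17}
Op 1: UPDATE d=3 (auto-commit; committed d=3)
Op 2: BEGIN: in_txn=True, pending={}
Op 3: UPDATE d=1 (pending; pending now {d=1})
Op 4: COMMIT: merged ['d'] into committed; committed now {b=3, c=1, d=1}
Op 5: BEGIN: in_txn=True, pending={}
Op 6: COMMIT: merged [] into committed; committed now {b=3, c=1, d=1}
Op 7: BEGIN: in_txn=True, pending={}
Op 8: ROLLBACK: discarded pending []; in_txn=False
Op 9: UPDATE a=14 (auto-commit; committed a=14)
Final committed: {a=14, b=3, c=1, d=1}

Answer: 14 3 1 1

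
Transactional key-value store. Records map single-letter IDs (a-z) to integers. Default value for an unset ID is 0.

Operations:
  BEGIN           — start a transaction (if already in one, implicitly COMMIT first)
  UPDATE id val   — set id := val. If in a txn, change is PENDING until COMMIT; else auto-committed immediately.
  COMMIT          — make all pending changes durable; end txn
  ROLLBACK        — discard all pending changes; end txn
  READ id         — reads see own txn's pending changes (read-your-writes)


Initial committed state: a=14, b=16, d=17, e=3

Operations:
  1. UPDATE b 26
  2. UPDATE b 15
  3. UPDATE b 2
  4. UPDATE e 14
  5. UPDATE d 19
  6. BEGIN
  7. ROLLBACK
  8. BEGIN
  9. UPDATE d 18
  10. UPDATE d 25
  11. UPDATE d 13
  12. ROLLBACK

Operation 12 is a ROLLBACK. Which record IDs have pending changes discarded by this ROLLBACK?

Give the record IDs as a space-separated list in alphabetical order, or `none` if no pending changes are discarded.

Answer: d

Derivation:
Initial committed: {a=14, b=16, d=17, e=3}
Op 1: UPDATE b=26 (auto-commit; committed b=26)
Op 2: UPDATE b=15 (auto-commit; committed b=15)
Op 3: UPDATE b=2 (auto-commit; committed b=2)
Op 4: UPDATE e=14 (auto-commit; committed e=14)
Op 5: UPDATE d=19 (auto-commit; committed d=19)
Op 6: BEGIN: in_txn=True, pending={}
Op 7: ROLLBACK: discarded pending []; in_txn=False
Op 8: BEGIN: in_txn=True, pending={}
Op 9: UPDATE d=18 (pending; pending now {d=18})
Op 10: UPDATE d=25 (pending; pending now {d=25})
Op 11: UPDATE d=13 (pending; pending now {d=13})
Op 12: ROLLBACK: discarded pending ['d']; in_txn=False
ROLLBACK at op 12 discards: ['d']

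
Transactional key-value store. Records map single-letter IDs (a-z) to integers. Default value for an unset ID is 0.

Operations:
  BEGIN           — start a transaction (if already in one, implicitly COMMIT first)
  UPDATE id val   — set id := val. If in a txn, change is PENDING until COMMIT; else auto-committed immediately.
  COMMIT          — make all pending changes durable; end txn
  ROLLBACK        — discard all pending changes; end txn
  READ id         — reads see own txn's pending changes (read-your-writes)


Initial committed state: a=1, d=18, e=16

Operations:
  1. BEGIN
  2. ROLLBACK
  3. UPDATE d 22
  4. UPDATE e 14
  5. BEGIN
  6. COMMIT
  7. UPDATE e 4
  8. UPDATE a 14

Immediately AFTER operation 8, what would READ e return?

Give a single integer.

Initial committed: {a=1, d=18, e=16}
Op 1: BEGIN: in_txn=True, pending={}
Op 2: ROLLBACK: discarded pending []; in_txn=False
Op 3: UPDATE d=22 (auto-commit; committed d=22)
Op 4: UPDATE e=14 (auto-commit; committed e=14)
Op 5: BEGIN: in_txn=True, pending={}
Op 6: COMMIT: merged [] into committed; committed now {a=1, d=22, e=14}
Op 7: UPDATE e=4 (auto-commit; committed e=4)
Op 8: UPDATE a=14 (auto-commit; committed a=14)
After op 8: visible(e) = 4 (pending={}, committed={a=14, d=22, e=4})

Answer: 4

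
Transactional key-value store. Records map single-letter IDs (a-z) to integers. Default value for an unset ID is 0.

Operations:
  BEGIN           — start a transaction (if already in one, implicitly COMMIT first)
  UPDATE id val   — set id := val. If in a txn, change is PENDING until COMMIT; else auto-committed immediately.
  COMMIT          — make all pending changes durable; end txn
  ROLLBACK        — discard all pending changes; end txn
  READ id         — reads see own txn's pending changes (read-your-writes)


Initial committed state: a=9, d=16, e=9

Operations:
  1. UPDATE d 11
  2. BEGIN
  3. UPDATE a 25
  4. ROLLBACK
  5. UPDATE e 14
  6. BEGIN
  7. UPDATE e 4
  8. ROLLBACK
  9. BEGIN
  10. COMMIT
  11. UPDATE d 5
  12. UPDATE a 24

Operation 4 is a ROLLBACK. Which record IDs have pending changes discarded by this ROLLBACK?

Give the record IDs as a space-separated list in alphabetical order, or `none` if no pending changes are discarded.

Initial committed: {a=9, d=16, e=9}
Op 1: UPDATE d=11 (auto-commit; committed d=11)
Op 2: BEGIN: in_txn=True, pending={}
Op 3: UPDATE a=25 (pending; pending now {a=25})
Op 4: ROLLBACK: discarded pending ['a']; in_txn=False
Op 5: UPDATE e=14 (auto-commit; committed e=14)
Op 6: BEGIN: in_txn=True, pending={}
Op 7: UPDATE e=4 (pending; pending now {e=4})
Op 8: ROLLBACK: discarded pending ['e']; in_txn=False
Op 9: BEGIN: in_txn=True, pending={}
Op 10: COMMIT: merged [] into committed; committed now {a=9, d=11, e=14}
Op 11: UPDATE d=5 (auto-commit; committed d=5)
Op 12: UPDATE a=24 (auto-commit; committed a=24)
ROLLBACK at op 4 discards: ['a']

Answer: a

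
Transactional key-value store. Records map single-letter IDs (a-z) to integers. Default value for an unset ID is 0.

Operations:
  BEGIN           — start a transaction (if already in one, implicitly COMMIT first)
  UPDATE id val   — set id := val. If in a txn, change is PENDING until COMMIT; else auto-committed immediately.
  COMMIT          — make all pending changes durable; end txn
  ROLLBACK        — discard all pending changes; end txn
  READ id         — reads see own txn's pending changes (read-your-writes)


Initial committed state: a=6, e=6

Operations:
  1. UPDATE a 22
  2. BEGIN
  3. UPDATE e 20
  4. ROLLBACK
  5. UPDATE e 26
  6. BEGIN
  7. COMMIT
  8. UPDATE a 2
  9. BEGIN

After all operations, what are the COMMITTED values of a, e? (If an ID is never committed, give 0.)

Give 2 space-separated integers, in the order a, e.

Initial committed: {a=6, e=6}
Op 1: UPDATE a=22 (auto-commit; committed a=22)
Op 2: BEGIN: in_txn=True, pending={}
Op 3: UPDATE e=20 (pending; pending now {e=20})
Op 4: ROLLBACK: discarded pending ['e']; in_txn=False
Op 5: UPDATE e=26 (auto-commit; committed e=26)
Op 6: BEGIN: in_txn=True, pending={}
Op 7: COMMIT: merged [] into committed; committed now {a=22, e=26}
Op 8: UPDATE a=2 (auto-commit; committed a=2)
Op 9: BEGIN: in_txn=True, pending={}
Final committed: {a=2, e=26}

Answer: 2 26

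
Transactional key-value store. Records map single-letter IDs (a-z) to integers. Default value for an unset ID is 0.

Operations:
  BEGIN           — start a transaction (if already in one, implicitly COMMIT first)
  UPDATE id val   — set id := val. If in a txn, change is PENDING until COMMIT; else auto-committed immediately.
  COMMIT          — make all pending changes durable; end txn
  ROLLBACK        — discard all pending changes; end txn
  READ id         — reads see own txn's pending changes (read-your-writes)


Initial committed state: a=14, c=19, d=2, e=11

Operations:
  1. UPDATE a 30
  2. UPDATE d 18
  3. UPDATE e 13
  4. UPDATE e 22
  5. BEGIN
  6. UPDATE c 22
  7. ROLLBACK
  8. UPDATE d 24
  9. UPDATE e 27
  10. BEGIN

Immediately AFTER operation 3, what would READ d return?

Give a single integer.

Initial committed: {a=14, c=19, d=2, e=11}
Op 1: UPDATE a=30 (auto-commit; committed a=30)
Op 2: UPDATE d=18 (auto-commit; committed d=18)
Op 3: UPDATE e=13 (auto-commit; committed e=13)
After op 3: visible(d) = 18 (pending={}, committed={a=30, c=19, d=18, e=13})

Answer: 18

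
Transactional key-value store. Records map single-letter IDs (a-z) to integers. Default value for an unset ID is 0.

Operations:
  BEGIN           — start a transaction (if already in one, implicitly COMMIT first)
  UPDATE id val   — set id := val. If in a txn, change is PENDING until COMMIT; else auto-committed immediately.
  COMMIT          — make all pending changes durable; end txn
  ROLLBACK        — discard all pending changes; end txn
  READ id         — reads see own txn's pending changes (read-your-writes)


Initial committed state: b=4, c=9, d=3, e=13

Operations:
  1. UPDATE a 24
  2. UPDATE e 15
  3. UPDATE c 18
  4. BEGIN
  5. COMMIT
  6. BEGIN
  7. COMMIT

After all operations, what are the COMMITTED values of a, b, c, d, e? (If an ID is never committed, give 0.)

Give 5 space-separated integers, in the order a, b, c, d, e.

Initial committed: {b=4, c=9, d=3, e=13}
Op 1: UPDATE a=24 (auto-commit; committed a=24)
Op 2: UPDATE e=15 (auto-commit; committed e=15)
Op 3: UPDATE c=18 (auto-commit; committed c=18)
Op 4: BEGIN: in_txn=True, pending={}
Op 5: COMMIT: merged [] into committed; committed now {a=24, b=4, c=18, d=3, e=15}
Op 6: BEGIN: in_txn=True, pending={}
Op 7: COMMIT: merged [] into committed; committed now {a=24, b=4, c=18, d=3, e=15}
Final committed: {a=24, b=4, c=18, d=3, e=15}

Answer: 24 4 18 3 15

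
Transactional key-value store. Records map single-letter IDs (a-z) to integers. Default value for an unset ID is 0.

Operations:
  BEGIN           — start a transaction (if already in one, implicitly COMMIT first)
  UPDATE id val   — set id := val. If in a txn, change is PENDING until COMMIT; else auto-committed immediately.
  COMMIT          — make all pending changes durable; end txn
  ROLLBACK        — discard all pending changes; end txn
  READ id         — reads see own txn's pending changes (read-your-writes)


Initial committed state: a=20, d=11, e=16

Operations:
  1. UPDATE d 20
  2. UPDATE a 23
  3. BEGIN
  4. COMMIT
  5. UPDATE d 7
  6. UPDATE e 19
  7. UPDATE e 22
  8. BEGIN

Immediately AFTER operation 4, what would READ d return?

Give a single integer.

Initial committed: {a=20, d=11, e=16}
Op 1: UPDATE d=20 (auto-commit; committed d=20)
Op 2: UPDATE a=23 (auto-commit; committed a=23)
Op 3: BEGIN: in_txn=True, pending={}
Op 4: COMMIT: merged [] into committed; committed now {a=23, d=20, e=16}
After op 4: visible(d) = 20 (pending={}, committed={a=23, d=20, e=16})

Answer: 20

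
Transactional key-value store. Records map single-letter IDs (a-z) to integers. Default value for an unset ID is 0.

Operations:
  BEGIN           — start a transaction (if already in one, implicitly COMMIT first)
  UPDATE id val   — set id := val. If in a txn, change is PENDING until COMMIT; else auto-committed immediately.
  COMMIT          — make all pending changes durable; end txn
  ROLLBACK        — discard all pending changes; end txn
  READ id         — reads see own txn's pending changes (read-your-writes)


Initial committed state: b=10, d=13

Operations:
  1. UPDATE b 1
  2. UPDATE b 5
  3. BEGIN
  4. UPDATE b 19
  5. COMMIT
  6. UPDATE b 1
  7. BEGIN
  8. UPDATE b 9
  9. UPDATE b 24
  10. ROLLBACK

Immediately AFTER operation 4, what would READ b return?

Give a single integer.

Answer: 19

Derivation:
Initial committed: {b=10, d=13}
Op 1: UPDATE b=1 (auto-commit; committed b=1)
Op 2: UPDATE b=5 (auto-commit; committed b=5)
Op 3: BEGIN: in_txn=True, pending={}
Op 4: UPDATE b=19 (pending; pending now {b=19})
After op 4: visible(b) = 19 (pending={b=19}, committed={b=5, d=13})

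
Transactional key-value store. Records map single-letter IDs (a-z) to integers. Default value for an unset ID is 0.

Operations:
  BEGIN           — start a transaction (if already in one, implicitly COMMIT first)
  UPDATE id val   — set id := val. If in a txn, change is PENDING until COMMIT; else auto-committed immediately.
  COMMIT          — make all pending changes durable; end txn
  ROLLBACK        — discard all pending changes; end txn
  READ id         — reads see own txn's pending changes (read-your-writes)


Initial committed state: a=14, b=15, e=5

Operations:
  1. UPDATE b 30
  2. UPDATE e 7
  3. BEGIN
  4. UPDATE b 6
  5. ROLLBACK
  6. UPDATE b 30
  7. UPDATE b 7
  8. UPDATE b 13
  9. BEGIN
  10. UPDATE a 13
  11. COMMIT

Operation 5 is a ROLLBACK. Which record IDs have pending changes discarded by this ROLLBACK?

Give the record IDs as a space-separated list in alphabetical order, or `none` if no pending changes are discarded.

Initial committed: {a=14, b=15, e=5}
Op 1: UPDATE b=30 (auto-commit; committed b=30)
Op 2: UPDATE e=7 (auto-commit; committed e=7)
Op 3: BEGIN: in_txn=True, pending={}
Op 4: UPDATE b=6 (pending; pending now {b=6})
Op 5: ROLLBACK: discarded pending ['b']; in_txn=False
Op 6: UPDATE b=30 (auto-commit; committed b=30)
Op 7: UPDATE b=7 (auto-commit; committed b=7)
Op 8: UPDATE b=13 (auto-commit; committed b=13)
Op 9: BEGIN: in_txn=True, pending={}
Op 10: UPDATE a=13 (pending; pending now {a=13})
Op 11: COMMIT: merged ['a'] into committed; committed now {a=13, b=13, e=7}
ROLLBACK at op 5 discards: ['b']

Answer: b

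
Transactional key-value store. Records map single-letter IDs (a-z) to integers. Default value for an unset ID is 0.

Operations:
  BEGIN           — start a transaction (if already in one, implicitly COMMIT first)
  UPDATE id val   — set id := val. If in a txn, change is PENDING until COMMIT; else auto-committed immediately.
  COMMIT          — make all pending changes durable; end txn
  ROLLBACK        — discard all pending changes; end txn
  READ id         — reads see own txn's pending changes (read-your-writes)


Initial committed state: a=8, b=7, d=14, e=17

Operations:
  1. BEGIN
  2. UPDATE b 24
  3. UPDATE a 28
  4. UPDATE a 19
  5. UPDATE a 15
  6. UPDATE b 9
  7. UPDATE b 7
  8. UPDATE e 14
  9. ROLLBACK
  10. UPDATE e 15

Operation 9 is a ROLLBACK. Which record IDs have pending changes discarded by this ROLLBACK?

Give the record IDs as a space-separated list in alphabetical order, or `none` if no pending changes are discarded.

Answer: a b e

Derivation:
Initial committed: {a=8, b=7, d=14, e=17}
Op 1: BEGIN: in_txn=True, pending={}
Op 2: UPDATE b=24 (pending; pending now {b=24})
Op 3: UPDATE a=28 (pending; pending now {a=28, b=24})
Op 4: UPDATE a=19 (pending; pending now {a=19, b=24})
Op 5: UPDATE a=15 (pending; pending now {a=15, b=24})
Op 6: UPDATE b=9 (pending; pending now {a=15, b=9})
Op 7: UPDATE b=7 (pending; pending now {a=15, b=7})
Op 8: UPDATE e=14 (pending; pending now {a=15, b=7, e=14})
Op 9: ROLLBACK: discarded pending ['a', 'b', 'e']; in_txn=False
Op 10: UPDATE e=15 (auto-commit; committed e=15)
ROLLBACK at op 9 discards: ['a', 'b', 'e']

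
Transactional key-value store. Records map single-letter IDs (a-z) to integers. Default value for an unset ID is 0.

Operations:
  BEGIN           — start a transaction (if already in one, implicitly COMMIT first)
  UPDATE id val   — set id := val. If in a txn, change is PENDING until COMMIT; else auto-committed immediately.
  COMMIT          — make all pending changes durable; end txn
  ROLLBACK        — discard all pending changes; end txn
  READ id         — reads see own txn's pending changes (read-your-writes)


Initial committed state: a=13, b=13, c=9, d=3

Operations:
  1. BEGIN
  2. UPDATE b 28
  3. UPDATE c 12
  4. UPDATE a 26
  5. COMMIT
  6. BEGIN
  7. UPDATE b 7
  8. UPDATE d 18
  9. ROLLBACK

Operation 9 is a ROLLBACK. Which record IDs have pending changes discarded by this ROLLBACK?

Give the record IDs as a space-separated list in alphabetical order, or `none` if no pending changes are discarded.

Answer: b d

Derivation:
Initial committed: {a=13, b=13, c=9, d=3}
Op 1: BEGIN: in_txn=True, pending={}
Op 2: UPDATE b=28 (pending; pending now {b=28})
Op 3: UPDATE c=12 (pending; pending now {b=28, c=12})
Op 4: UPDATE a=26 (pending; pending now {a=26, b=28, c=12})
Op 5: COMMIT: merged ['a', 'b', 'c'] into committed; committed now {a=26, b=28, c=12, d=3}
Op 6: BEGIN: in_txn=True, pending={}
Op 7: UPDATE b=7 (pending; pending now {b=7})
Op 8: UPDATE d=18 (pending; pending now {b=7, d=18})
Op 9: ROLLBACK: discarded pending ['b', 'd']; in_txn=False
ROLLBACK at op 9 discards: ['b', 'd']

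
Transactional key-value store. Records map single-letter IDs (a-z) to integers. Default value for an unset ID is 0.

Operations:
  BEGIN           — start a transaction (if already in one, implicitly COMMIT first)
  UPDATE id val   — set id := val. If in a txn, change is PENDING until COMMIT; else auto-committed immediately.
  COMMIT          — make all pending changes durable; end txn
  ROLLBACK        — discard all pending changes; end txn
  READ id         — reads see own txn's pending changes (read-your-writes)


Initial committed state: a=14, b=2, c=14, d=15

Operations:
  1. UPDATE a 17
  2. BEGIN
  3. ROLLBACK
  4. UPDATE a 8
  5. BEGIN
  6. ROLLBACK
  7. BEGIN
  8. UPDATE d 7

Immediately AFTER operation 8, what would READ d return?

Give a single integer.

Answer: 7

Derivation:
Initial committed: {a=14, b=2, c=14, d=15}
Op 1: UPDATE a=17 (auto-commit; committed a=17)
Op 2: BEGIN: in_txn=True, pending={}
Op 3: ROLLBACK: discarded pending []; in_txn=False
Op 4: UPDATE a=8 (auto-commit; committed a=8)
Op 5: BEGIN: in_txn=True, pending={}
Op 6: ROLLBACK: discarded pending []; in_txn=False
Op 7: BEGIN: in_txn=True, pending={}
Op 8: UPDATE d=7 (pending; pending now {d=7})
After op 8: visible(d) = 7 (pending={d=7}, committed={a=8, b=2, c=14, d=15})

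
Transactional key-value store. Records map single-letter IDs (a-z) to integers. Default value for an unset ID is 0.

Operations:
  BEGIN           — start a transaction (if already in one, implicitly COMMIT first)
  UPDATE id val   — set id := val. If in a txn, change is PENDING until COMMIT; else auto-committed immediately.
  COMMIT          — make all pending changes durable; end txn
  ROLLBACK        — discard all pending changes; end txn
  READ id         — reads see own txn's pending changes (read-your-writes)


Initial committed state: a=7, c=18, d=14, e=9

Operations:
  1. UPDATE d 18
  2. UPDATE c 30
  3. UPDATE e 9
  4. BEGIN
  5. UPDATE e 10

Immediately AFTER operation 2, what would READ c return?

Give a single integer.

Answer: 30

Derivation:
Initial committed: {a=7, c=18, d=14, e=9}
Op 1: UPDATE d=18 (auto-commit; committed d=18)
Op 2: UPDATE c=30 (auto-commit; committed c=30)
After op 2: visible(c) = 30 (pending={}, committed={a=7, c=30, d=18, e=9})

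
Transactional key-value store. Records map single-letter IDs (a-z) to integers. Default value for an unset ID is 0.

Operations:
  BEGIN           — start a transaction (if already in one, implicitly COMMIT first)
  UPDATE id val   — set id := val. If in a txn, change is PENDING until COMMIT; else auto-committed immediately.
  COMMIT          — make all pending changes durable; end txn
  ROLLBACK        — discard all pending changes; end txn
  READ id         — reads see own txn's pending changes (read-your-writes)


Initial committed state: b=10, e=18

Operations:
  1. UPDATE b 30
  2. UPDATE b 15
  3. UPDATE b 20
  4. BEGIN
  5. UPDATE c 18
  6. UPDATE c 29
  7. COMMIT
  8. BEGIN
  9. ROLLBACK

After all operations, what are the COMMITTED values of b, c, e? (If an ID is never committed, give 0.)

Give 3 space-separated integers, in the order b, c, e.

Initial committed: {b=10, e=18}
Op 1: UPDATE b=30 (auto-commit; committed b=30)
Op 2: UPDATE b=15 (auto-commit; committed b=15)
Op 3: UPDATE b=20 (auto-commit; committed b=20)
Op 4: BEGIN: in_txn=True, pending={}
Op 5: UPDATE c=18 (pending; pending now {c=18})
Op 6: UPDATE c=29 (pending; pending now {c=29})
Op 7: COMMIT: merged ['c'] into committed; committed now {b=20, c=29, e=18}
Op 8: BEGIN: in_txn=True, pending={}
Op 9: ROLLBACK: discarded pending []; in_txn=False
Final committed: {b=20, c=29, e=18}

Answer: 20 29 18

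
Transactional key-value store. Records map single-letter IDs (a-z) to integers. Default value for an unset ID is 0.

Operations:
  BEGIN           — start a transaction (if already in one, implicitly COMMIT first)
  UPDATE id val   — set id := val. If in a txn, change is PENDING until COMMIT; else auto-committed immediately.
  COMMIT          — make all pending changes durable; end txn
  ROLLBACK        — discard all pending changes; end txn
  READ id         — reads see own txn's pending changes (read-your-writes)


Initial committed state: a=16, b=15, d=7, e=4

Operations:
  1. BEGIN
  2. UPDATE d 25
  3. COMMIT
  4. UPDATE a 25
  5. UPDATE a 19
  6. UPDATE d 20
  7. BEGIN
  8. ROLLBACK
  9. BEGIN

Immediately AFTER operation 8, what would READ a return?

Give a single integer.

Initial committed: {a=16, b=15, d=7, e=4}
Op 1: BEGIN: in_txn=True, pending={}
Op 2: UPDATE d=25 (pending; pending now {d=25})
Op 3: COMMIT: merged ['d'] into committed; committed now {a=16, b=15, d=25, e=4}
Op 4: UPDATE a=25 (auto-commit; committed a=25)
Op 5: UPDATE a=19 (auto-commit; committed a=19)
Op 6: UPDATE d=20 (auto-commit; committed d=20)
Op 7: BEGIN: in_txn=True, pending={}
Op 8: ROLLBACK: discarded pending []; in_txn=False
After op 8: visible(a) = 19 (pending={}, committed={a=19, b=15, d=20, e=4})

Answer: 19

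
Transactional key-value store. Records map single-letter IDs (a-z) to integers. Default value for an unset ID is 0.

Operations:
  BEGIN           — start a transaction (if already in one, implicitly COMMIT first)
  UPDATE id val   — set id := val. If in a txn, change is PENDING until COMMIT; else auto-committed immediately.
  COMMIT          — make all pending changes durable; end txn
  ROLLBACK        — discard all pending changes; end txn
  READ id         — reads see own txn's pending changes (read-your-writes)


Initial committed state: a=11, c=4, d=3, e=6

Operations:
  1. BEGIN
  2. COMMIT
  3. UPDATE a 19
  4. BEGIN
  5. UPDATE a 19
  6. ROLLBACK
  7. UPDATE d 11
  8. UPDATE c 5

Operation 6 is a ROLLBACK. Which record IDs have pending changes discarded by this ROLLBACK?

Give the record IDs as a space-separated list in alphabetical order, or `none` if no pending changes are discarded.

Initial committed: {a=11, c=4, d=3, e=6}
Op 1: BEGIN: in_txn=True, pending={}
Op 2: COMMIT: merged [] into committed; committed now {a=11, c=4, d=3, e=6}
Op 3: UPDATE a=19 (auto-commit; committed a=19)
Op 4: BEGIN: in_txn=True, pending={}
Op 5: UPDATE a=19 (pending; pending now {a=19})
Op 6: ROLLBACK: discarded pending ['a']; in_txn=False
Op 7: UPDATE d=11 (auto-commit; committed d=11)
Op 8: UPDATE c=5 (auto-commit; committed c=5)
ROLLBACK at op 6 discards: ['a']

Answer: a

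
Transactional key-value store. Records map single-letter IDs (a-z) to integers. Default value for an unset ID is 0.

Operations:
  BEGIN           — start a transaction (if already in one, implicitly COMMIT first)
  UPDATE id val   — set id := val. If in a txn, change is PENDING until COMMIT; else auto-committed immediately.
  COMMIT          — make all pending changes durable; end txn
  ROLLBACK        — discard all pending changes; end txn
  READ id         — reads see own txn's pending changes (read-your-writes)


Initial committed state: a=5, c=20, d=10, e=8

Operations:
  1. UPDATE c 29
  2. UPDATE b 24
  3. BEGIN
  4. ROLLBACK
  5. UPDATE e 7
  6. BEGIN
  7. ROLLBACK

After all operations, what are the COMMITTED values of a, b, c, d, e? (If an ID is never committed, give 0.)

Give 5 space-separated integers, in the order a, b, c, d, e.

Initial committed: {a=5, c=20, d=10, e=8}
Op 1: UPDATE c=29 (auto-commit; committed c=29)
Op 2: UPDATE b=24 (auto-commit; committed b=24)
Op 3: BEGIN: in_txn=True, pending={}
Op 4: ROLLBACK: discarded pending []; in_txn=False
Op 5: UPDATE e=7 (auto-commit; committed e=7)
Op 6: BEGIN: in_txn=True, pending={}
Op 7: ROLLBACK: discarded pending []; in_txn=False
Final committed: {a=5, b=24, c=29, d=10, e=7}

Answer: 5 24 29 10 7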